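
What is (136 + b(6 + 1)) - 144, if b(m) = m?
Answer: -1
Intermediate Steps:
(136 + b(6 + 1)) - 144 = (136 + (6 + 1)) - 144 = (136 + 7) - 144 = 143 - 144 = -1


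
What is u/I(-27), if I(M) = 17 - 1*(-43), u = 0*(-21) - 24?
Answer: -⅖ ≈ -0.40000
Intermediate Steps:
u = -24 (u = 0 - 24 = -24)
I(M) = 60 (I(M) = 17 + 43 = 60)
u/I(-27) = -24/60 = -24*1/60 = -⅖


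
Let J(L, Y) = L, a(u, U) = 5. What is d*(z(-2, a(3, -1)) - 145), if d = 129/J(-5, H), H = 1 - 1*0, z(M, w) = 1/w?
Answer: 93396/25 ≈ 3735.8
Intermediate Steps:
H = 1 (H = 1 + 0 = 1)
d = -129/5 (d = 129/(-5) = 129*(-1/5) = -129/5 ≈ -25.800)
d*(z(-2, a(3, -1)) - 145) = -129*(1/5 - 145)/5 = -129/5*(-724/5) = 93396/25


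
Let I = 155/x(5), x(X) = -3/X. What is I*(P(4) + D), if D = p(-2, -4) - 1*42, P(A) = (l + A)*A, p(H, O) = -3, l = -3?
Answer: 31775/3 ≈ 10592.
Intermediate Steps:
I = -775/3 (I = 155/((-3/5)) = 155/((-3*⅕)) = 155/(-⅗) = 155*(-5/3) = -775/3 ≈ -258.33)
P(A) = A*(-3 + A) (P(A) = (-3 + A)*A = A*(-3 + A))
D = -45 (D = -3 - 1*42 = -3 - 42 = -45)
I*(P(4) + D) = -775*(4*(-3 + 4) - 45)/3 = -775*(4*1 - 45)/3 = -775*(4 - 45)/3 = -775/3*(-41) = 31775/3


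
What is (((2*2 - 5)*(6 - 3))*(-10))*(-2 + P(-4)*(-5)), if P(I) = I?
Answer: 540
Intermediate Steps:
(((2*2 - 5)*(6 - 3))*(-10))*(-2 + P(-4)*(-5)) = (((2*2 - 5)*(6 - 3))*(-10))*(-2 - 4*(-5)) = (((4 - 5)*3)*(-10))*(-2 + 20) = (-1*3*(-10))*18 = -3*(-10)*18 = 30*18 = 540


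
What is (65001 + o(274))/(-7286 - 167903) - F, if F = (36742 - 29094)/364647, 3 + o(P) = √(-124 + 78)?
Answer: -25041171178/63882143283 - I*√46/175189 ≈ -0.39199 - 3.8714e-5*I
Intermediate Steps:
o(P) = -3 + I*√46 (o(P) = -3 + √(-124 + 78) = -3 + √(-46) = -3 + I*√46)
F = 7648/364647 (F = 7648*(1/364647) = 7648/364647 ≈ 0.020974)
(65001 + o(274))/(-7286 - 167903) - F = (65001 + (-3 + I*√46))/(-7286 - 167903) - 1*7648/364647 = (64998 + I*√46)/(-175189) - 7648/364647 = (64998 + I*√46)*(-1/175189) - 7648/364647 = (-64998/175189 - I*√46/175189) - 7648/364647 = -25041171178/63882143283 - I*√46/175189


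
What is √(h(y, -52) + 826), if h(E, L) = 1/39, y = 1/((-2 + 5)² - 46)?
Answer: √1256385/39 ≈ 28.741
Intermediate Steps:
y = -1/37 (y = 1/(3² - 46) = 1/(9 - 46) = 1/(-37) = -1/37 ≈ -0.027027)
h(E, L) = 1/39
√(h(y, -52) + 826) = √(1/39 + 826) = √(32215/39) = √1256385/39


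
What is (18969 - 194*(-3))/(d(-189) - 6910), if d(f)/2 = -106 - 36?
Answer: -6517/2398 ≈ -2.7177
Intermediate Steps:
d(f) = -284 (d(f) = 2*(-106 - 36) = 2*(-142) = -284)
(18969 - 194*(-3))/(d(-189) - 6910) = (18969 - 194*(-3))/(-284 - 6910) = (18969 + 582)/(-7194) = 19551*(-1/7194) = -6517/2398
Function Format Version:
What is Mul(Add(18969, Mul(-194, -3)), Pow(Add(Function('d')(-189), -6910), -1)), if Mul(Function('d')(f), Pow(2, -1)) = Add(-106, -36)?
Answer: Rational(-6517, 2398) ≈ -2.7177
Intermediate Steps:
Function('d')(f) = -284 (Function('d')(f) = Mul(2, Add(-106, -36)) = Mul(2, -142) = -284)
Mul(Add(18969, Mul(-194, -3)), Pow(Add(Function('d')(-189), -6910), -1)) = Mul(Add(18969, Mul(-194, -3)), Pow(Add(-284, -6910), -1)) = Mul(Add(18969, 582), Pow(-7194, -1)) = Mul(19551, Rational(-1, 7194)) = Rational(-6517, 2398)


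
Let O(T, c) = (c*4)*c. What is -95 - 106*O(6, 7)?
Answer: -20871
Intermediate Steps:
O(T, c) = 4*c**2 (O(T, c) = (4*c)*c = 4*c**2)
-95 - 106*O(6, 7) = -95 - 424*7**2 = -95 - 424*49 = -95 - 106*196 = -95 - 20776 = -20871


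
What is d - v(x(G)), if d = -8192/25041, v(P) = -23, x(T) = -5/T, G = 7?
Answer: 567751/25041 ≈ 22.673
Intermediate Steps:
d = -8192/25041 (d = -8192*1/25041 = -8192/25041 ≈ -0.32714)
d - v(x(G)) = -8192/25041 - 1*(-23) = -8192/25041 + 23 = 567751/25041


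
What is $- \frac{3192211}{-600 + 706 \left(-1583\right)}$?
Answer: $\frac{3192211}{1118198} \approx 2.8548$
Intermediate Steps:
$- \frac{3192211}{-600 + 706 \left(-1583\right)} = - \frac{3192211}{-600 - 1117598} = - \frac{3192211}{-1118198} = \left(-3192211\right) \left(- \frac{1}{1118198}\right) = \frac{3192211}{1118198}$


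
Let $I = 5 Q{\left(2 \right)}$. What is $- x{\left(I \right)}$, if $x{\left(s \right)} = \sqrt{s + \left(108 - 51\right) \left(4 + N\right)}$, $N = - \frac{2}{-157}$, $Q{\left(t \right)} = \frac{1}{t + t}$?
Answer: $- \frac{5 \sqrt{906989}}{314} \approx -15.165$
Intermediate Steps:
$Q{\left(t \right)} = \frac{1}{2 t}$
$N = \frac{2}{157}$ ($N = \left(-2\right) \left(- \frac{1}{157}\right) = \frac{2}{157} \approx 0.012739$)
$I = \frac{5}{4}$ ($I = 5 \frac{1}{2 \cdot 2} = 5 \cdot \frac{1}{2} \cdot \frac{1}{2} = 5 \cdot \frac{1}{4} = \frac{5}{4} \approx 1.25$)
$x{\left(s \right)} = \sqrt{\frac{35910}{157} + s}$ ($x{\left(s \right)} = \sqrt{s + \left(108 - 51\right) \left(4 + \frac{2}{157}\right)} = \sqrt{s + 57 \cdot \frac{630}{157}} = \sqrt{s + \frac{35910}{157}} = \sqrt{\frac{35910}{157} + s}$)
$- x{\left(I \right)} = - \frac{\sqrt{5637870 + 24649 \cdot \frac{5}{4}}}{157} = - \frac{\sqrt{5637870 + \frac{123245}{4}}}{157} = - \frac{\sqrt{\frac{22674725}{4}}}{157} = - \frac{\frac{5}{2} \sqrt{906989}}{157} = - \frac{5 \sqrt{906989}}{314}$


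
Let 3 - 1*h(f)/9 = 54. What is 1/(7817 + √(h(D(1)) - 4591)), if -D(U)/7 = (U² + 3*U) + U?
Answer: 7817/61110539 - 5*I*√202/61110539 ≈ 0.00012792 - 1.1629e-6*I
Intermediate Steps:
D(U) = -28*U - 7*U² (D(U) = -7*((U² + 3*U) + U) = -7*(U² + 4*U) = -28*U - 7*U²)
h(f) = -459 (h(f) = 27 - 9*54 = 27 - 486 = -459)
1/(7817 + √(h(D(1)) - 4591)) = 1/(7817 + √(-459 - 4591)) = 1/(7817 + √(-5050)) = 1/(7817 + 5*I*√202)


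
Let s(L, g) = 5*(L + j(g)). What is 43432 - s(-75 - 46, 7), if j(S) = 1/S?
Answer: 308254/7 ≈ 44036.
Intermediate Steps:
s(L, g) = 5*L + 5/g (s(L, g) = 5*(L + 1/g) = 5*L + 5/g)
43432 - s(-75 - 46, 7) = 43432 - (5*(-75 - 46) + 5/7) = 43432 - (5*(-121) + 5*(⅐)) = 43432 - (-605 + 5/7) = 43432 - 1*(-4230/7) = 43432 + 4230/7 = 308254/7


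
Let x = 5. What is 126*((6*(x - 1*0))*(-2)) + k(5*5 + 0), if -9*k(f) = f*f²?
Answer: -83665/9 ≈ -9296.1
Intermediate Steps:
k(f) = -f³/9 (k(f) = -f*f²/9 = -f³/9)
126*((6*(x - 1*0))*(-2)) + k(5*5 + 0) = 126*((6*(5 - 1*0))*(-2)) - (5*5 + 0)³/9 = 126*((6*(5 + 0))*(-2)) - (25 + 0)³/9 = 126*((6*5)*(-2)) - ⅑*25³ = 126*(30*(-2)) - ⅑*15625 = 126*(-60) - 15625/9 = -7560 - 15625/9 = -83665/9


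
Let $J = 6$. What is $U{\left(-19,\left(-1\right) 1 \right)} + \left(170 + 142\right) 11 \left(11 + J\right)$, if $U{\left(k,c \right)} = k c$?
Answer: $58363$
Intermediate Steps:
$U{\left(k,c \right)} = c k$
$U{\left(-19,\left(-1\right) 1 \right)} + \left(170 + 142\right) 11 \left(11 + J\right) = \left(-1\right) 1 \left(-19\right) + \left(170 + 142\right) 11 \left(11 + 6\right) = \left(-1\right) \left(-19\right) + 312 \cdot 11 \cdot 17 = 19 + 312 \cdot 187 = 19 + 58344 = 58363$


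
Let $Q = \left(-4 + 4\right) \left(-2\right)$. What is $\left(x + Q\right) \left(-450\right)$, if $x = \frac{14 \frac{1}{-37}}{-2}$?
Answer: $- \frac{3150}{37} \approx -85.135$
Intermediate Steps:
$x = \frac{7}{37}$ ($x = 14 \left(- \frac{1}{37}\right) \left(- \frac{1}{2}\right) = \left(- \frac{14}{37}\right) \left(- \frac{1}{2}\right) = \frac{7}{37} \approx 0.18919$)
$Q = 0$ ($Q = 0 \left(-2\right) = 0$)
$\left(x + Q\right) \left(-450\right) = \left(\frac{7}{37} + 0\right) \left(-450\right) = \frac{7}{37} \left(-450\right) = - \frac{3150}{37}$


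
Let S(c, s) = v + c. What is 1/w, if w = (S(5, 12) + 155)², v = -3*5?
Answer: 1/21025 ≈ 4.7562e-5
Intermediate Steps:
v = -15
S(c, s) = -15 + c
w = 21025 (w = ((-15 + 5) + 155)² = (-10 + 155)² = 145² = 21025)
1/w = 1/21025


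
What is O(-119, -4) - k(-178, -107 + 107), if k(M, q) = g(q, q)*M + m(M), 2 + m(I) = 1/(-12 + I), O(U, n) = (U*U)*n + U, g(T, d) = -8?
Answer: -11055149/190 ≈ -58185.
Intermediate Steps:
O(U, n) = U + n*U² (O(U, n) = U²*n + U = n*U² + U = U + n*U²)
m(I) = -2 + 1/(-12 + I)
k(M, q) = -8*M + (25 - 2*M)/(-12 + M)
O(-119, -4) - k(-178, -107 + 107) = -119*(1 - 119*(-4)) - (25 - 8*(-178)² + 94*(-178))/(-12 - 178) = -119*(1 + 476) - (25 - 8*31684 - 16732)/(-190) = -119*477 - (-1)*(25 - 253472 - 16732)/190 = -56763 - (-1)*(-270179)/190 = -56763 - 1*270179/190 = -56763 - 270179/190 = -11055149/190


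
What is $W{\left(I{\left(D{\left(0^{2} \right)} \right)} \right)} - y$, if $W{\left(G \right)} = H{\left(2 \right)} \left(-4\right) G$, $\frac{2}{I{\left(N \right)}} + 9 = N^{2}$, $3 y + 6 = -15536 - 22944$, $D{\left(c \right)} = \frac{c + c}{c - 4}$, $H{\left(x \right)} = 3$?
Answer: $\frac{38494}{3} \approx 12831.0$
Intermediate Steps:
$D{\left(c \right)} = \frac{2 c}{-4 + c}$
$y = - \frac{38486}{3}$ ($y = -2 + \frac{-15536 - 22944}{3} = -2 + \frac{1}{3} \left(-38480\right) = -2 - \frac{38480}{3} = - \frac{38486}{3} \approx -12829.0$)
$I{\left(N \right)} = \frac{2}{-9 + N^{2}}$
$W{\left(G \right)} = - 12 G$ ($W{\left(G \right)} = 3 \left(-4\right) G = - 12 G$)
$W{\left(I{\left(D{\left(0^{2} \right)} \right)} \right)} - y = - 12 \frac{2}{-9 + \left(\frac{2 \cdot 0^{2}}{-4 + 0^{2}}\right)^{2}} - - \frac{38486}{3} = - 12 \frac{2}{-9 + \left(2 \cdot 0 \frac{1}{-4 + 0}\right)^{2}} + \frac{38486}{3} = - 12 \frac{2}{-9 + \left(2 \cdot 0 \frac{1}{-4}\right)^{2}} + \frac{38486}{3} = - 12 \frac{2}{-9 + \left(2 \cdot 0 \left(- \frac{1}{4}\right)\right)^{2}} + \frac{38486}{3} = - 12 \frac{2}{-9 + 0^{2}} + \frac{38486}{3} = - 12 \frac{2}{-9 + 0} + \frac{38486}{3} = - 12 \frac{2}{-9} + \frac{38486}{3} = - 12 \cdot 2 \left(- \frac{1}{9}\right) + \frac{38486}{3} = \left(-12\right) \left(- \frac{2}{9}\right) + \frac{38486}{3} = \frac{8}{3} + \frac{38486}{3} = \frac{38494}{3}$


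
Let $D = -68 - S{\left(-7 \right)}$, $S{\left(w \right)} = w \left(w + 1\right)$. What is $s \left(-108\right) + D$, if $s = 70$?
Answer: $-7670$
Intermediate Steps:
$S{\left(w \right)} = w \left(1 + w\right)$
$D = -110$ ($D = -68 - - 7 \left(1 - 7\right) = -68 - \left(-7\right) \left(-6\right) = -68 - 42 = -110$)
$s \left(-108\right) + D = 70 \left(-108\right) - 110 = -7560 - 110 = -7670$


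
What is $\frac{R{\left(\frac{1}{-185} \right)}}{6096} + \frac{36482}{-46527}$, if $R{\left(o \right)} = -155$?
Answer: $- \frac{25511773}{31514288} \approx -0.80953$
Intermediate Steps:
$\frac{R{\left(\frac{1}{-185} \right)}}{6096} + \frac{36482}{-46527} = - \frac{155}{6096} + \frac{36482}{-46527} = \left(-155\right) \frac{1}{6096} + 36482 \left(- \frac{1}{46527}\right) = - \frac{155}{6096} - \frac{36482}{46527} = - \frac{25511773}{31514288}$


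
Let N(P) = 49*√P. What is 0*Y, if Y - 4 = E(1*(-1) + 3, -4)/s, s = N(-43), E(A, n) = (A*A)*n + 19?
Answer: 0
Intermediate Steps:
E(A, n) = 19 + n*A² (E(A, n) = A²*n + 19 = n*A² + 19 = 19 + n*A²)
s = 49*I*√43 (s = 49*√(-43) = 49*(I*√43) = 49*I*√43 ≈ 321.31*I)
Y = 4 - 3*I*√43/2107 (Y = 4 + (19 - 4*(1*(-1) + 3)²)/((49*I*√43)) = 4 + (19 - 4*(-1 + 3)²)*(-I*√43/2107) = 4 + (19 - 4*2²)*(-I*√43/2107) = 4 + (19 - 4*4)*(-I*√43/2107) = 4 + (19 - 16)*(-I*√43/2107) = 4 + 3*(-I*√43/2107) = 4 - 3*I*√43/2107 ≈ 4.0 - 0.0093367*I)
0*Y = 0*(4 - 3*I*√43/2107) = 0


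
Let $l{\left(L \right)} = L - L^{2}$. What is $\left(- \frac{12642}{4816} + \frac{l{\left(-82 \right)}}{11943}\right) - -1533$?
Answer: $\frac{146163701}{95544} \approx 1529.8$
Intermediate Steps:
$\left(- \frac{12642}{4816} + \frac{l{\left(-82 \right)}}{11943}\right) - -1533 = \left(- \frac{12642}{4816} + \frac{\left(-82\right) \left(1 - -82\right)}{11943}\right) - -1533 = \left(\left(-12642\right) \frac{1}{4816} + - 82 \left(1 + 82\right) \frac{1}{11943}\right) + 1533 = \left(- \frac{21}{8} + \left(-82\right) 83 \cdot \frac{1}{11943}\right) + 1533 = \left(- \frac{21}{8} - \frac{6806}{11943}\right) + 1533 = - \frac{305251}{95544} + 1533 = \frac{146163701}{95544}$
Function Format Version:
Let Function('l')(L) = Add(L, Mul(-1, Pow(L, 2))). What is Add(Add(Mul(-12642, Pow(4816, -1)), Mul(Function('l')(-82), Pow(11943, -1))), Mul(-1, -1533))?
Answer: Rational(146163701, 95544) ≈ 1529.8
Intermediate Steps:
Add(Add(Mul(-12642, Pow(4816, -1)), Mul(Function('l')(-82), Pow(11943, -1))), Mul(-1, -1533)) = Add(Add(Mul(-12642, Pow(4816, -1)), Mul(Mul(-82, Add(1, Mul(-1, -82))), Pow(11943, -1))), Mul(-1, -1533)) = Add(Add(Mul(-12642, Rational(1, 4816)), Mul(Mul(-82, Add(1, 82)), Rational(1, 11943))), 1533) = Add(Add(Rational(-21, 8), Mul(Mul(-82, 83), Rational(1, 11943))), 1533) = Add(Add(Rational(-21, 8), Mul(-6806, Rational(1, 11943))), 1533) = Add(Add(Rational(-21, 8), Rational(-6806, 11943)), 1533) = Add(Rational(-305251, 95544), 1533) = Rational(146163701, 95544)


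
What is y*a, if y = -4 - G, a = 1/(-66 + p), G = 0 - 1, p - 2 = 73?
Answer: -⅓ ≈ -0.33333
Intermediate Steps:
p = 75 (p = 2 + 73 = 75)
G = -1
a = ⅑ (a = 1/(-66 + 75) = 1/9 = ⅑ ≈ 0.11111)
y = -3 (y = -4 - 1*(-1) = -4 + 1 = -3)
y*a = -3*⅑ = -⅓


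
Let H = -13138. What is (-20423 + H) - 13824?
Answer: -47385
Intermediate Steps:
(-20423 + H) - 13824 = (-20423 - 13138) - 13824 = -33561 - 13824 = -47385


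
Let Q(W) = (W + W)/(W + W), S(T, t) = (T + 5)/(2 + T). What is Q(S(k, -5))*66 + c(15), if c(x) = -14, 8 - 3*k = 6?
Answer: 52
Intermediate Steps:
k = ⅔ (k = 8/3 - ⅓*6 = 8/3 - 2 = ⅔ ≈ 0.66667)
S(T, t) = (5 + T)/(2 + T)
Q(W) = 1 (Q(W) = (2*W)/((2*W)) = (2*W)*(1/(2*W)) = 1)
Q(S(k, -5))*66 + c(15) = 1*66 - 14 = 66 - 14 = 52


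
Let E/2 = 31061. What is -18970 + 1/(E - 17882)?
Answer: -839232799/44240 ≈ -18970.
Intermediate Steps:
E = 62122 (E = 2*31061 = 62122)
-18970 + 1/(E - 17882) = -18970 + 1/(62122 - 17882) = -18970 + 1/44240 = -839232799/44240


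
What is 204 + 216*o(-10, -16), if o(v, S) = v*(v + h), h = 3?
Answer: 15324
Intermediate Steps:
o(v, S) = v*(3 + v) (o(v, S) = v*(v + 3) = v*(3 + v))
204 + 216*o(-10, -16) = 204 + 216*(-10*(3 - 10)) = 204 + 216*(-10*(-7)) = 204 + 216*70 = 204 + 15120 = 15324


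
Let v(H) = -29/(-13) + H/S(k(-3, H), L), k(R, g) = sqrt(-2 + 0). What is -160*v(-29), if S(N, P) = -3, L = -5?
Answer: -74240/39 ≈ -1903.6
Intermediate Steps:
k(R, g) = I*sqrt(2) (k(R, g) = sqrt(-2) = I*sqrt(2))
v(H) = 29/13 - H/3 (v(H) = -29/(-13) + H/(-3) = -29*(-1/13) + H*(-1/3) = 29/13 - H/3)
-160*v(-29) = -160*(29/13 - 1/3*(-29)) = -160*(29/13 + 29/3) = -160*464/39 = -74240/39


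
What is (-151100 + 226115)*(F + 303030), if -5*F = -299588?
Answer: 27226514214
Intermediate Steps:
F = 299588/5 (F = -⅕*(-299588) = 299588/5 ≈ 59918.)
(-151100 + 226115)*(F + 303030) = (-151100 + 226115)*(299588/5 + 303030) = 75015*(1814738/5) = 27226514214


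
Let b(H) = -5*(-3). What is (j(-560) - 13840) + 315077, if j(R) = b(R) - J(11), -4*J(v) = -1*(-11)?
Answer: 1205019/4 ≈ 3.0126e+5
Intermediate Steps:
b(H) = 15
J(v) = -11/4 (J(v) = -(-1)*(-11)/4 = -1/4*11 = -11/4)
j(R) = 71/4 (j(R) = 15 - 1*(-11/4) = 15 + 11/4 = 71/4)
(j(-560) - 13840) + 315077 = (71/4 - 13840) + 315077 = -55289/4 + 315077 = 1205019/4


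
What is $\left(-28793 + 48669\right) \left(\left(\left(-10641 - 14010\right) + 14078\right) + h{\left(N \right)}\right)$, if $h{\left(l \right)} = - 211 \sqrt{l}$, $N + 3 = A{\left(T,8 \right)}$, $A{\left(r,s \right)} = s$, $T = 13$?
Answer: $-210148948 - 4193836 \sqrt{5} \approx -2.1953 \cdot 10^{8}$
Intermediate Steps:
$N = 5$ ($N = -3 + 8 = 5$)
$\left(-28793 + 48669\right) \left(\left(\left(-10641 - 14010\right) + 14078\right) + h{\left(N \right)}\right) = \left(-28793 + 48669\right) \left(\left(\left(-10641 - 14010\right) + 14078\right) - 211 \sqrt{5}\right) = 19876 \left(\left(-24651 + 14078\right) - 211 \sqrt{5}\right) = 19876 \left(-10573 - 211 \sqrt{5}\right) = -210148948 - 4193836 \sqrt{5}$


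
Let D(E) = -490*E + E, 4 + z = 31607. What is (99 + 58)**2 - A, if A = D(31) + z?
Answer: 8205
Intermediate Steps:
z = 31603 (z = -4 + 31607 = 31603)
D(E) = -489*E
A = 16444 (A = -489*31 + 31603 = -15159 + 31603 = 16444)
(99 + 58)**2 - A = (99 + 58)**2 - 1*16444 = 157**2 - 16444 = 24649 - 16444 = 8205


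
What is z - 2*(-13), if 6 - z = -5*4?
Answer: 52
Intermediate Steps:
z = 26 (z = 6 - (-5)*4 = 6 - 1*(-20) = 6 + 20 = 26)
z - 2*(-13) = 26 - 2*(-13) = 26 + 26 = 52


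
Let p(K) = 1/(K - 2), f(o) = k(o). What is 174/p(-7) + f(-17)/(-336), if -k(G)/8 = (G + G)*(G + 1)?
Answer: -32614/21 ≈ -1553.0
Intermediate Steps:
k(G) = -16*G*(1 + G) (k(G) = -8*(G + G)*(G + 1) = -8*2*G*(1 + G) = -16*G*(1 + G))
f(o) = -16*o*(1 + o)
p(K) = 1/(-2 + K)
174/p(-7) + f(-17)/(-336) = 174/(1/(-2 - 7)) - 16*(-17)*(1 - 17)/(-336) = 174/(1/(-9)) - 16*(-17)*(-16)*(-1/336) = 174/(-1/9) - 4352*(-1/336) = 174*(-9) + 272/21 = -1566 + 272/21 = -32614/21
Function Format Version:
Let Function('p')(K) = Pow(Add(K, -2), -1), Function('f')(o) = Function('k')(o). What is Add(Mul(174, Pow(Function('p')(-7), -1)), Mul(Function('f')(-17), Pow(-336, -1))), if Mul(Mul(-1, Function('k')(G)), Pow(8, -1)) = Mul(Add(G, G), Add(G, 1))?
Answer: Rational(-32614, 21) ≈ -1553.0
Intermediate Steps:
Function('k')(G) = Mul(-16, G, Add(1, G)) (Function('k')(G) = Mul(-8, Mul(Add(G, G), Add(G, 1))) = Mul(-8, Mul(Mul(2, G), Add(1, G))) = Mul(-8, Mul(2, G, Add(1, G))) = Mul(-16, G, Add(1, G)))
Function('f')(o) = Mul(-16, o, Add(1, o))
Function('p')(K) = Pow(Add(-2, K), -1)
Add(Mul(174, Pow(Function('p')(-7), -1)), Mul(Function('f')(-17), Pow(-336, -1))) = Add(Mul(174, Pow(Pow(Add(-2, -7), -1), -1)), Mul(Mul(-16, -17, Add(1, -17)), Pow(-336, -1))) = Add(Mul(174, Pow(Pow(-9, -1), -1)), Mul(Mul(-16, -17, -16), Rational(-1, 336))) = Add(Mul(174, Pow(Rational(-1, 9), -1)), Mul(-4352, Rational(-1, 336))) = Add(Mul(174, -9), Rational(272, 21)) = Add(-1566, Rational(272, 21)) = Rational(-32614, 21)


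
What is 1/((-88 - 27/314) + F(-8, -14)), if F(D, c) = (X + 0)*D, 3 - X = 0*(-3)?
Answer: -314/35195 ≈ -0.0089217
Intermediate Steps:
X = 3 (X = 3 - 0*(-3) = 3 - 1*0 = 3 + 0 = 3)
F(D, c) = 3*D (F(D, c) = (3 + 0)*D = 3*D)
1/((-88 - 27/314) + F(-8, -14)) = 1/((-88 - 27/314) + 3*(-8)) = 1/((-88 - 27*1/314) - 24) = 1/((-88 - 27/314) - 24) = 1/(-27659/314 - 24) = 1/(-35195/314) = -314/35195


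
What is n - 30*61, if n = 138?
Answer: -1692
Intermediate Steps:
n - 30*61 = 138 - 30*61 = 138 - 1830 = -1692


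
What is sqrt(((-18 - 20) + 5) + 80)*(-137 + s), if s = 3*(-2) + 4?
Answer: -139*sqrt(47) ≈ -952.94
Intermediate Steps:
s = -2 (s = -6 + 4 = -2)
sqrt(((-18 - 20) + 5) + 80)*(-137 + s) = sqrt(((-18 - 20) + 5) + 80)*(-137 - 2) = sqrt((-38 + 5) + 80)*(-139) = sqrt(-33 + 80)*(-139) = sqrt(47)*(-139) = -139*sqrt(47)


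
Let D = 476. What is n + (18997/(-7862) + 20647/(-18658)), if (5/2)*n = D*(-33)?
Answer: -1152742911309/183361495 ≈ -6286.7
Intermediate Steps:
n = -31416/5 (n = 2*(476*(-33))/5 = (⅖)*(-15708) = -31416/5 ≈ -6283.2)
n + (18997/(-7862) + 20647/(-18658)) = -31416/5 + (18997/(-7862) + 20647/(-18658)) = -31416/5 + (18997*(-1/7862) + 20647*(-1/18658)) = -31416/5 + (-18997/7862 - 20647/18658) = -31416/5 - 129193185/36672299 = -1152742911309/183361495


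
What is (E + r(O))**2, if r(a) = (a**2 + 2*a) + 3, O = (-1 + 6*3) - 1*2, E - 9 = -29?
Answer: 56644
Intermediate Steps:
E = -20 (E = 9 - 29 = -20)
O = 15 (O = (-1 + 18) - 2 = 17 - 2 = 15)
r(a) = 3 + a**2 + 2*a
(E + r(O))**2 = (-20 + (3 + 15**2 + 2*15))**2 = (-20 + (3 + 225 + 30))**2 = (-20 + 258)**2 = 238**2 = 56644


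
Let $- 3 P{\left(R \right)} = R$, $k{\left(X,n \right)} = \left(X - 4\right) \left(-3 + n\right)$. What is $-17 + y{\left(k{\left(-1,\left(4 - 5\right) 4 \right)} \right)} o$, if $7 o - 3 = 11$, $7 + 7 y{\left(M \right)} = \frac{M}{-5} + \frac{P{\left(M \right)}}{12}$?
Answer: $- \frac{383}{18} \approx -21.278$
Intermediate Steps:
$k{\left(X,n \right)} = \left(-4 + X\right) \left(-3 + n\right)$
$P{\left(R \right)} = - \frac{R}{3}$
$y{\left(M \right)} = -1 - \frac{41 M}{1260}$ ($y{\left(M \right)} = -1 + \frac{\frac{M}{-5} + \frac{\left(- \frac{1}{3}\right) M}{12}}{7} = -1 + \frac{M \left(- \frac{1}{5}\right) + - \frac{M}{3} \cdot \frac{1}{12}}{7} = -1 + \frac{- \frac{M}{5} - \frac{M}{36}}{7} = -1 + \frac{\left(- \frac{41}{180}\right) M}{7} = -1 - \frac{41 M}{1260}$)
$o = 2$ ($o = \frac{3}{7} + \frac{1}{7} \cdot 11 = \frac{3}{7} + \frac{11}{7} = 2$)
$-17 + y{\left(k{\left(-1,\left(4 - 5\right) 4 \right)} \right)} o = -17 + \left(-1 - \frac{41 \left(12 - 4 \left(4 - 5\right) 4 - -3 - \left(4 - 5\right) 4\right)}{1260}\right) 2 = -17 + \left(-1 - \frac{41 \left(12 - 4 \left(\left(-1\right) 4\right) + 3 - \left(-1\right) 4\right)}{1260}\right) 2 = -17 + \left(-1 - \frac{41 \left(12 - -16 + 3 - -4\right)}{1260}\right) 2 = -17 + \left(-1 - \frac{41 \left(12 + 16 + 3 + 4\right)}{1260}\right) 2 = -17 + \left(-1 - \frac{41}{36}\right) 2 = -17 - \frac{77}{18} = - \frac{383}{18}$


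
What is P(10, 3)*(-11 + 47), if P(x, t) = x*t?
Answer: 1080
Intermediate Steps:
P(x, t) = t*x
P(10, 3)*(-11 + 47) = (3*10)*(-11 + 47) = 30*36 = 1080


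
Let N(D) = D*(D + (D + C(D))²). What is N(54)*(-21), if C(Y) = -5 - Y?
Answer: -89586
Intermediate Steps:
N(D) = D*(25 + D) (N(D) = D*(D + (D + (-5 - D))²) = D*(D + (-5)²) = D*(D + 25) = D*(25 + D))
N(54)*(-21) = (54*(25 + 54))*(-21) = (54*79)*(-21) = 4266*(-21) = -89586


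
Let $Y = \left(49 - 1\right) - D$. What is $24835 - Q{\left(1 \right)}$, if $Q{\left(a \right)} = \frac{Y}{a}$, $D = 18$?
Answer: $24805$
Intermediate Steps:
$Y = 30$ ($Y = \left(49 - 1\right) - 18 = 48 - 18 = 30$)
$Q{\left(a \right)} = \frac{30}{a}$
$24835 - Q{\left(1 \right)} = 24835 - \frac{30}{1} = 24835 - 30 \cdot 1 = 24835 - 30 = 24805$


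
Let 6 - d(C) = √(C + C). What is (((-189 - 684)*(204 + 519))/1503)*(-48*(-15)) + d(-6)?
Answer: -50493318/167 - 2*I*√3 ≈ -3.0236e+5 - 3.4641*I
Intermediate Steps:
d(C) = 6 - √2*√C (d(C) = 6 - √(C + C) = 6 - √(2*C) = 6 - √2*√C)
(((-189 - 684)*(204 + 519))/1503)*(-48*(-15)) + d(-6) = (((-189 - 684)*(204 + 519))/1503)*(-48*(-15)) + (6 - √2*√(-6)) = (-873*723*(1/1503))*720 + (6 - √2*I*√6) = -631179*1/1503*720 + (6 - 2*I*√3) = -70131/167*720 + (6 - 2*I*√3) = -50494320/167 + (6 - 2*I*√3) = -50493318/167 - 2*I*√3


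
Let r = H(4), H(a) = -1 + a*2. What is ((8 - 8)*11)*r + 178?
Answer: 178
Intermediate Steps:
H(a) = -1 + 2*a
r = 7 (r = -1 + 2*4 = -1 + 8 = 7)
((8 - 8)*11)*r + 178 = ((8 - 8)*11)*7 + 178 = (0*11)*7 + 178 = 0*7 + 178 = 0 + 178 = 178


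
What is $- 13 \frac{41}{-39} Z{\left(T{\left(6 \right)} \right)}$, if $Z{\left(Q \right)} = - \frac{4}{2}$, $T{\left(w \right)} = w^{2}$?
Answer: $- \frac{82}{3} \approx -27.333$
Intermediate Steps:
$Z{\left(Q \right)} = -2$ ($Z{\left(Q \right)} = \left(-4\right) \frac{1}{2} = -2$)
$- 13 \frac{41}{-39} Z{\left(T{\left(6 \right)} \right)} = - 13 \frac{41}{-39} \left(-2\right) = - 13 \cdot 41 \left(- \frac{1}{39}\right) \left(-2\right) = \left(-13\right) \left(- \frac{41}{39}\right) \left(-2\right) = \frac{41}{3} \left(-2\right) = - \frac{82}{3}$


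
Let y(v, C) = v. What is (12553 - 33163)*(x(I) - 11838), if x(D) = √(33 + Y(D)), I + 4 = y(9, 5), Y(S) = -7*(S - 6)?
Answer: 243981180 - 41220*√10 ≈ 2.4385e+8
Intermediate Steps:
Y(S) = 42 - 7*S (Y(S) = -7*(-6 + S) = 42 - 7*S)
I = 5 (I = -4 + 9 = 5)
x(D) = √(75 - 7*D) (x(D) = √(33 + (42 - 7*D)) = √(75 - 7*D))
(12553 - 33163)*(x(I) - 11838) = (12553 - 33163)*(√(75 - 7*5) - 11838) = -20610*(√(75 - 35) - 11838) = -20610*(√40 - 11838) = -20610*(2*√10 - 11838) = -20610*(-11838 + 2*√10) = 243981180 - 41220*√10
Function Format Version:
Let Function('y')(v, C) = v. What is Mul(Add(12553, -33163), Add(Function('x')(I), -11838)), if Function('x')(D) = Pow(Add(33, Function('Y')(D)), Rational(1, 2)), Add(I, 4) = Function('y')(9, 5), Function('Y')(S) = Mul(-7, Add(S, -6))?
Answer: Add(243981180, Mul(-41220, Pow(10, Rational(1, 2)))) ≈ 2.4385e+8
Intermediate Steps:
Function('Y')(S) = Add(42, Mul(-7, S)) (Function('Y')(S) = Mul(-7, Add(-6, S)) = Add(42, Mul(-7, S)))
I = 5 (I = Add(-4, 9) = 5)
Function('x')(D) = Pow(Add(75, Mul(-7, D)), Rational(1, 2)) (Function('x')(D) = Pow(Add(33, Add(42, Mul(-7, D))), Rational(1, 2)) = Pow(Add(75, Mul(-7, D)), Rational(1, 2)))
Mul(Add(12553, -33163), Add(Function('x')(I), -11838)) = Mul(Add(12553, -33163), Add(Pow(Add(75, Mul(-7, 5)), Rational(1, 2)), -11838)) = Mul(-20610, Add(Pow(Add(75, -35), Rational(1, 2)), -11838)) = Mul(-20610, Add(Pow(40, Rational(1, 2)), -11838)) = Mul(-20610, Add(Mul(2, Pow(10, Rational(1, 2))), -11838)) = Mul(-20610, Add(-11838, Mul(2, Pow(10, Rational(1, 2))))) = Add(243981180, Mul(-41220, Pow(10, Rational(1, 2))))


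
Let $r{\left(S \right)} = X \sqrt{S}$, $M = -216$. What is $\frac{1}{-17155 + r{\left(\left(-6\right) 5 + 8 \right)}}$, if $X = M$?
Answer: $\frac{i}{- 17155 i + 216 \sqrt{22}} \approx -5.8089 \cdot 10^{-5} + 3.4306 \cdot 10^{-6} i$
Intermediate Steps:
$X = -216$
$r{\left(S \right)} = - 216 \sqrt{S}$
$\frac{1}{-17155 + r{\left(\left(-6\right) 5 + 8 \right)}} = \frac{1}{-17155 - 216 \sqrt{\left(-6\right) 5 + 8}} = \frac{1}{-17155 - 216 \sqrt{-30 + 8}} = \frac{1}{-17155 - 216 \sqrt{-22}} = \frac{1}{-17155 - 216 i \sqrt{22}}$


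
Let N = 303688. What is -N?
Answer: -303688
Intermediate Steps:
-N = -1*303688 = -303688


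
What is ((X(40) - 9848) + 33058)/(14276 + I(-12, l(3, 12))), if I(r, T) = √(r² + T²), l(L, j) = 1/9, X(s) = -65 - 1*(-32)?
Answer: 2436442092/1500738781 - 18963*√11665/1500738781 ≈ 1.6221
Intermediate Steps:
X(s) = -33 (X(s) = -65 + 32 = -33)
l(L, j) = ⅑
I(r, T) = √(T² + r²)
((X(40) - 9848) + 33058)/(14276 + I(-12, l(3, 12))) = ((-33 - 9848) + 33058)/(14276 + √((⅑)² + (-12)²)) = (-9881 + 33058)/(14276 + √(1/81 + 144)) = 23177/(14276 + √(11665/81)) = 23177/(14276 + √11665/9)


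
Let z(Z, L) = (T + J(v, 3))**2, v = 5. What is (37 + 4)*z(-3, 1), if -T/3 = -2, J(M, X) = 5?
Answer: 4961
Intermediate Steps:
T = 6 (T = -3*(-2) = 6)
z(Z, L) = 121 (z(Z, L) = (6 + 5)**2 = 11**2 = 121)
(37 + 4)*z(-3, 1) = (37 + 4)*121 = 41*121 = 4961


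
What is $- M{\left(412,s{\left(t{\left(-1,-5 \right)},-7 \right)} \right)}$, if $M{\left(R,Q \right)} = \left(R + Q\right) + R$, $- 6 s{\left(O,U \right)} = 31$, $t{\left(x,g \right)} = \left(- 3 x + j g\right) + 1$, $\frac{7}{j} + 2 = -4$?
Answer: $- \frac{4913}{6} \approx -818.83$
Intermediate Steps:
$j = - \frac{7}{6}$ ($j = \frac{7}{-2 - 4} = \frac{7}{-6} = 7 \left(- \frac{1}{6}\right) = - \frac{7}{6} \approx -1.1667$)
$t{\left(x,g \right)} = 1 - 3 x - \frac{7 g}{6}$ ($t{\left(x,g \right)} = \left(- 3 x - \frac{7 g}{6}\right) + 1 = 1 - 3 x - \frac{7 g}{6}$)
$s{\left(O,U \right)} = - \frac{31}{6}$ ($s{\left(O,U \right)} = \left(- \frac{1}{6}\right) 31 = - \frac{31}{6}$)
$M{\left(R,Q \right)} = Q + 2 R$ ($M{\left(R,Q \right)} = \left(Q + R\right) + R = Q + 2 R$)
$- M{\left(412,s{\left(t{\left(-1,-5 \right)},-7 \right)} \right)} = - (- \frac{31}{6} + 2 \cdot 412) = - (- \frac{31}{6} + 824) = \left(-1\right) \frac{4913}{6} = - \frac{4913}{6}$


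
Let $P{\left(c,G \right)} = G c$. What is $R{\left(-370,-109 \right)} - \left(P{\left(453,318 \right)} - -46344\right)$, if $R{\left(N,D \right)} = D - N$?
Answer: $-190137$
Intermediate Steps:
$R{\left(-370,-109 \right)} - \left(P{\left(453,318 \right)} - -46344\right) = \left(-109 - -370\right) - \left(318 \cdot 453 - -46344\right) = \left(-109 + 370\right) - \left(144054 + 46344\right) = 261 - 190398 = -190137$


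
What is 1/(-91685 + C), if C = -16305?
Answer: -1/107990 ≈ -9.2601e-6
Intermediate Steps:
1/(-91685 + C) = 1/(-91685 - 16305) = 1/(-107990) = -1/107990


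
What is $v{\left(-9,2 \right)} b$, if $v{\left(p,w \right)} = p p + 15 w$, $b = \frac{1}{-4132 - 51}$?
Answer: $- \frac{111}{4183} \approx -0.026536$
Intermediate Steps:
$b = - \frac{1}{4183}$ ($b = \frac{1}{-4183} = - \frac{1}{4183} \approx -0.00023906$)
$v{\left(p,w \right)} = p^{2} + 15 w$
$v{\left(-9,2 \right)} b = \left(\left(-9\right)^{2} + 15 \cdot 2\right) \left(- \frac{1}{4183}\right) = \left(81 + 30\right) \left(- \frac{1}{4183}\right) = 111 \left(- \frac{1}{4183}\right) = - \frac{111}{4183}$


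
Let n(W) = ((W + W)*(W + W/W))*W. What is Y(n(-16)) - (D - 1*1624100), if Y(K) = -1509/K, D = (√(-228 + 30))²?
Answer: 4158203383/2560 ≈ 1.6243e+6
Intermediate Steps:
D = -198 (D = (√(-198))² = (3*I*√22)² = -198)
n(W) = 2*W²*(1 + W) (n(W) = ((2*W)*(W + 1))*W = ((2*W)*(1 + W))*W = (2*W*(1 + W))*W = 2*W²*(1 + W))
Y(n(-16)) - (D - 1*1624100) = -1509*1/(512*(1 - 16)) - (-198 - 1*1624100) = -1509/(2*256*(-15)) - (-198 - 1624100) = -1509/(-7680) - 1*(-1624298) = -1509*(-1/7680) + 1624298 = 503/2560 + 1624298 = 4158203383/2560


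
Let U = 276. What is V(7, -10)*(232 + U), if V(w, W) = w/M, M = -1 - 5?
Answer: -1778/3 ≈ -592.67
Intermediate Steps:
M = -6
V(w, W) = -w/6 (V(w, W) = w/(-6) = w*(-⅙) = -w/6)
V(7, -10)*(232 + U) = (-⅙*7)*(232 + 276) = -7/6*508 = -1778/3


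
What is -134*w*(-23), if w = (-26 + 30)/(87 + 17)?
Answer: 1541/13 ≈ 118.54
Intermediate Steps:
w = 1/26 (w = 4/104 = 4*(1/104) = 1/26 ≈ 0.038462)
-134*w*(-23) = -134*1/26*(-23) = -67/13*(-23) = 1541/13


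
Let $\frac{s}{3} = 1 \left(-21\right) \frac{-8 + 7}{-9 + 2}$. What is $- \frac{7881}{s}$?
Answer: $\frac{2627}{3} \approx 875.67$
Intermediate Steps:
$s = -9$ ($s = 3 \cdot 1 \left(-21\right) \frac{-8 + 7}{-9 + 2} = 3 \left(- 21 \left(- \frac{1}{-7}\right)\right) = 3 \left(- 21 \left(\left(-1\right) \left(- \frac{1}{7}\right)\right)\right) = 3 \left(\left(-21\right) \frac{1}{7}\right) = 3 \left(-3\right) = -9$)
$- \frac{7881}{s} = - \frac{7881}{-9} = \left(-7881\right) \left(- \frac{1}{9}\right) = \frac{2627}{3}$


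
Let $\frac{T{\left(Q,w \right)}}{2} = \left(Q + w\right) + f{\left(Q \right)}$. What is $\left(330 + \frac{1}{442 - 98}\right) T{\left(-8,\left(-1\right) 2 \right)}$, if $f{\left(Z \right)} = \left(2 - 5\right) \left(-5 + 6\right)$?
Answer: $- \frac{1475773}{172} \approx -8580.1$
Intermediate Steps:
$f{\left(Z \right)} = -3$ ($f{\left(Z \right)} = \left(-3\right) 1 = -3$)
$T{\left(Q,w \right)} = -6 + 2 Q + 2 w$ ($T{\left(Q,w \right)} = 2 \left(\left(Q + w\right) - 3\right) = 2 \left(-3 + Q + w\right) = -6 + 2 Q + 2 w$)
$\left(330 + \frac{1}{442 - 98}\right) T{\left(-8,\left(-1\right) 2 \right)} = \left(330 + \frac{1}{442 - 98}\right) \left(-6 + 2 \left(-8\right) + 2 \left(\left(-1\right) 2\right)\right) = \left(330 + \frac{1}{344}\right) \left(-6 - 16 + 2 \left(-2\right)\right) = \left(330 + \frac{1}{344}\right) \left(-6 - 16 - 4\right) = \frac{113521}{344} \left(-26\right) = - \frac{1475773}{172}$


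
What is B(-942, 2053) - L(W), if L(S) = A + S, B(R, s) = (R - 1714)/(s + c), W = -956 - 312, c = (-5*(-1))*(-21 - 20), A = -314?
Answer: 365110/231 ≈ 1580.6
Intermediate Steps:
c = -205 (c = 5*(-41) = -205)
W = -1268
B(R, s) = (-1714 + R)/(-205 + s) (B(R, s) = (R - 1714)/(s - 205) = (-1714 + R)/(-205 + s))
L(S) = -314 + S
B(-942, 2053) - L(W) = (-1714 - 942)/(-205 + 2053) - (-314 - 1268) = -2656/1848 - 1*(-1582) = (1/1848)*(-2656) + 1582 = -332/231 + 1582 = 365110/231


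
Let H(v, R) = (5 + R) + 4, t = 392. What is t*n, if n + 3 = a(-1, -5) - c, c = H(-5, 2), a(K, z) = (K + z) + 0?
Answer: -7840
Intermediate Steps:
H(v, R) = 9 + R
a(K, z) = K + z
c = 11 (c = 9 + 2 = 11)
n = -20 (n = -3 + ((-1 - 5) - 1*11) = -3 + (-6 - 11) = -3 - 17 = -20)
t*n = 392*(-20) = -7840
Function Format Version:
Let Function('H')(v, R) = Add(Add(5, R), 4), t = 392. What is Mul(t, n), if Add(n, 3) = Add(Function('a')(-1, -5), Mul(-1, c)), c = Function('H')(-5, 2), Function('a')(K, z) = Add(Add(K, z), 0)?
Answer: -7840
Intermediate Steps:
Function('H')(v, R) = Add(9, R)
Function('a')(K, z) = Add(K, z)
c = 11 (c = Add(9, 2) = 11)
n = -20 (n = Add(-3, Add(Add(-1, -5), Mul(-1, 11))) = Add(-3, Add(-6, -11)) = Add(-3, -17) = -20)
Mul(t, n) = Mul(392, -20) = -7840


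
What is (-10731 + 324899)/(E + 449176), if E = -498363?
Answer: -314168/49187 ≈ -6.3872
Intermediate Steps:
(-10731 + 324899)/(E + 449176) = (-10731 + 324899)/(-498363 + 449176) = 314168/(-49187) = 314168*(-1/49187) = -314168/49187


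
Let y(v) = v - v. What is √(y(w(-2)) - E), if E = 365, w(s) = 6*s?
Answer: I*√365 ≈ 19.105*I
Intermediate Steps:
y(v) = 0
√(y(w(-2)) - E) = √(0 - 1*365) = √(0 - 365) = √(-365) = I*√365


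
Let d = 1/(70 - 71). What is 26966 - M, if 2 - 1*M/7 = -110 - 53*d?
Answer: 26553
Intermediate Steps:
d = -1 (d = 1/(-1) = -1)
M = 413 (M = 14 - 7*(-110 - 53*(-1)) = 14 - 7*(-110 + 53) = 14 - 7*(-57) = 14 + 399 = 413)
26966 - M = 26966 - 1*413 = 26966 - 413 = 26553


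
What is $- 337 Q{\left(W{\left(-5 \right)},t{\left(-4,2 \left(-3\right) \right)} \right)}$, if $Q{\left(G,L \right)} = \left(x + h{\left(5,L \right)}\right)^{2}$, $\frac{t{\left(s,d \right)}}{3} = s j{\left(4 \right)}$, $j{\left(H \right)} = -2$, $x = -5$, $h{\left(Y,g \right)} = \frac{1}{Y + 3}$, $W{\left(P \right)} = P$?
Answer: $- \frac{512577}{64} \approx -8009.0$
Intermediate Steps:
$h{\left(Y,g \right)} = \frac{1}{3 + Y}$
$t{\left(s,d \right)} = - 6 s$ ($t{\left(s,d \right)} = 3 s \left(-2\right) = 3 \left(- 2 s\right) = - 6 s$)
$Q{\left(G,L \right)} = \frac{1521}{64}$ ($Q{\left(G,L \right)} = \left(-5 + \frac{1}{3 + 5}\right)^{2} = \left(-5 + \frac{1}{8}\right)^{2} = \left(- \frac{39}{8}\right)^{2} = \frac{1521}{64}$)
$- 337 Q{\left(W{\left(-5 \right)},t{\left(-4,2 \left(-3\right) \right)} \right)} = \left(-337\right) \frac{1521}{64} = - \frac{512577}{64}$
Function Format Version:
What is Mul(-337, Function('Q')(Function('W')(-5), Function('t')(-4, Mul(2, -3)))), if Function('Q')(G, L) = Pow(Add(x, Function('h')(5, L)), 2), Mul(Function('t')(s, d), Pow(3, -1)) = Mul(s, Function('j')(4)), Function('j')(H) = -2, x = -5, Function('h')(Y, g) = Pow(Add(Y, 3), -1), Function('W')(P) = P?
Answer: Rational(-512577, 64) ≈ -8009.0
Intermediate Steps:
Function('h')(Y, g) = Pow(Add(3, Y), -1)
Function('t')(s, d) = Mul(-6, s) (Function('t')(s, d) = Mul(3, Mul(s, -2)) = Mul(3, Mul(-2, s)) = Mul(-6, s))
Function('Q')(G, L) = Rational(1521, 64) (Function('Q')(G, L) = Pow(Add(-5, Pow(Add(3, 5), -1)), 2) = Pow(Add(-5, Pow(8, -1)), 2) = Pow(Add(-5, Rational(1, 8)), 2) = Pow(Rational(-39, 8), 2) = Rational(1521, 64))
Mul(-337, Function('Q')(Function('W')(-5), Function('t')(-4, Mul(2, -3)))) = Mul(-337, Rational(1521, 64)) = Rational(-512577, 64)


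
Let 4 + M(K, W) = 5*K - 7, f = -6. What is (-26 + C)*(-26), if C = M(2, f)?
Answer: 702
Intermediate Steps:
M(K, W) = -11 + 5*K (M(K, W) = -4 + (5*K - 7) = -4 + (-7 + 5*K) = -11 + 5*K)
C = -1 (C = -11 + 5*2 = -11 + 10 = -1)
(-26 + C)*(-26) = (-26 - 1)*(-26) = -27*(-26) = 702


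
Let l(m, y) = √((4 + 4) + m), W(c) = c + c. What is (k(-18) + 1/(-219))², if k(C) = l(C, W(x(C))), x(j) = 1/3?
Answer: (-1 + 219*I*√10)²/47961 ≈ -10.0 - 0.028879*I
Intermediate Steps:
x(j) = ⅓
W(c) = 2*c
l(m, y) = √(8 + m)
k(C) = √(8 + C)
(k(-18) + 1/(-219))² = (√(8 - 18) + 1/(-219))² = (√(-10) - 1/219)² = (I*√10 - 1/219)² = (-1/219 + I*√10)²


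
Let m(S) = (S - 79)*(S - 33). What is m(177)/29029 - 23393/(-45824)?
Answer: 189391955/190032128 ≈ 0.99663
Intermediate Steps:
m(S) = (-79 + S)*(-33 + S)
m(177)/29029 - 23393/(-45824) = (2607 + 177² - 112*177)/29029 - 23393/(-45824) = (2607 + 31329 - 19824)*(1/29029) - 23393*(-1/45824) = 14112*(1/29029) + 23393/45824 = 2016/4147 + 23393/45824 = 189391955/190032128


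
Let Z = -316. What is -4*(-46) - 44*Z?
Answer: 14088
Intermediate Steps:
-4*(-46) - 44*Z = -4*(-46) - 44*(-316) = 184 + 13904 = 14088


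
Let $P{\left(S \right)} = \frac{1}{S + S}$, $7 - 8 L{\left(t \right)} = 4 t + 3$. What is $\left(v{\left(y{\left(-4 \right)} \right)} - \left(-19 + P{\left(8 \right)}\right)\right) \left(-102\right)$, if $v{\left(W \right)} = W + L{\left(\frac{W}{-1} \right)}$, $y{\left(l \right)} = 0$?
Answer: $- \frac{15861}{8} \approx -1982.6$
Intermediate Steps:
$L{\left(t \right)} = \frac{1}{2} - \frac{t}{2}$ ($L{\left(t \right)} = \frac{7}{8} - \frac{4 t + 3}{8} = \frac{7}{8} - \frac{3 + 4 t}{8} = \frac{7}{8} - \left(\frac{3}{8} + \frac{t}{2}\right) = \frac{1}{2} - \frac{t}{2}$)
$P{\left(S \right)} = \frac{1}{2 S}$
$v{\left(W \right)} = \frac{1}{2} + \frac{3 W}{2}$ ($v{\left(W \right)} = W - \left(- \frac{1}{2} + \frac{W \frac{1}{-1}}{2}\right) = W - \left(- \frac{1}{2} + \frac{W \left(-1\right)}{2}\right) = W - \left(- \frac{1}{2} + \frac{\left(-1\right) W}{2}\right) = W + \left(\frac{1}{2} + \frac{W}{2}\right) = \frac{1}{2} + \frac{3 W}{2}$)
$\left(v{\left(y{\left(-4 \right)} \right)} - \left(-19 + P{\left(8 \right)}\right)\right) \left(-102\right) = \left(\left(\frac{1}{2} + \frac{3}{2} \cdot 0\right) + \left(19 - \frac{1}{2 \cdot 8}\right)\right) \left(-102\right) = \left(\left(\frac{1}{2} + 0\right) + \left(19 - \frac{1}{2} \cdot \frac{1}{8}\right)\right) \left(-102\right) = \left(\frac{1}{2} + \left(19 - \frac{1}{16}\right)\right) \left(-102\right) = \left(\frac{1}{2} + \frac{303}{16}\right) \left(-102\right) = \frac{311}{16} \left(-102\right) = - \frac{15861}{8}$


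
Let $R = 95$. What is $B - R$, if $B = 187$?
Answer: $92$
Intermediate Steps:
$B - R = 187 - 95 = 92$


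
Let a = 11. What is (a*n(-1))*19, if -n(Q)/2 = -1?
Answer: 418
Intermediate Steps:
n(Q) = 2 (n(Q) = -2*(-1) = 2)
(a*n(-1))*19 = (11*2)*19 = 22*19 = 418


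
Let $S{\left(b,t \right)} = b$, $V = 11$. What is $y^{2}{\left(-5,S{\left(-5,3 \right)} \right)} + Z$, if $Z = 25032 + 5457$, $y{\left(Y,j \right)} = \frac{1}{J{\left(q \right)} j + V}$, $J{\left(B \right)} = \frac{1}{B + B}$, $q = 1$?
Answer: $\frac{8811325}{289} \approx 30489.0$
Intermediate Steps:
$J{\left(B \right)} = \frac{1}{2 B}$
$y{\left(Y,j \right)} = \frac{1}{11 + \frac{j}{2}}$ ($y{\left(Y,j \right)} = \frac{1}{\frac{1}{2 \cdot 1} j + 11} = \frac{1}{\frac{1}{2} \cdot 1 j + 11} = \frac{1}{\frac{j}{2} + 11} = \frac{1}{11 + \frac{j}{2}}$)
$Z = 30489$
$y^{2}{\left(-5,S{\left(-5,3 \right)} \right)} + Z = \left(\frac{2}{22 - 5}\right)^{2} + 30489 = \left(\frac{2}{17}\right)^{2} + 30489 = \frac{4}{289} + 30489 = \frac{8811325}{289}$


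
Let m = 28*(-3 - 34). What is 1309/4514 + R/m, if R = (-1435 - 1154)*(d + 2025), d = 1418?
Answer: 14696429/1708 ≈ 8604.5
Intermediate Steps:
m = -1036 (m = 28*(-37) = -1036)
R = -8913927 (R = (-1435 - 1154)*(1418 + 2025) = -2589*3443 = -8913927)
1309/4514 + R/m = 1309/4514 - 8913927/(-1036) = 1309*(1/4514) - 8913927*(-1/1036) = 1309/4514 + 8913927/1036 = 14696429/1708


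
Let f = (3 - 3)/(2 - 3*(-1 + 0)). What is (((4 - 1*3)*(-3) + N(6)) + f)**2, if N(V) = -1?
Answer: 16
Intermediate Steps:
f = 0 (f = 0/(2 - 3*(-1)) = 0/(2 + 3) = 0/5 = 0*(1/5) = 0)
(((4 - 1*3)*(-3) + N(6)) + f)**2 = (((4 - 1*3)*(-3) - 1) + 0)**2 = (((4 - 3)*(-3) - 1) + 0)**2 = ((1*(-3) - 1) + 0)**2 = ((-3 - 1) + 0)**2 = (-4 + 0)**2 = (-4)**2 = 16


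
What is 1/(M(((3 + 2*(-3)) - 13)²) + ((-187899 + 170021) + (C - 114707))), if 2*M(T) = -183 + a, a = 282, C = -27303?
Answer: -2/319677 ≈ -6.2563e-6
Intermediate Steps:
M(T) = 99/2 (M(T) = (-183 + 282)/2 = (½)*99 = 99/2)
1/(M(((3 + 2*(-3)) - 13)²) + ((-187899 + 170021) + (C - 114707))) = 1/(99/2 + ((-187899 + 170021) + (-27303 - 114707))) = 1/(99/2 + (-17878 - 142010)) = 1/(99/2 - 159888) = 1/(-319677/2) = -2/319677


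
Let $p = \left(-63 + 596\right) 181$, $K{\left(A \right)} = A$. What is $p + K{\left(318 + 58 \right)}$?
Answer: $96849$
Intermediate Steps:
$p = 96473$ ($p = 533 \cdot 181 = 96473$)
$p + K{\left(318 + 58 \right)} = 96473 + \left(318 + 58\right) = 96473 + 376 = 96849$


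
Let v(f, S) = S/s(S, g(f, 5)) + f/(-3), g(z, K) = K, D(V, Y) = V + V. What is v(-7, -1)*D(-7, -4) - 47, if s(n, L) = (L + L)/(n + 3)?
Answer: -1153/15 ≈ -76.867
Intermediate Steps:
D(V, Y) = 2*V
s(n, L) = 2*L/(3 + n) (s(n, L) = (2*L)/(3 + n) = 2*L/(3 + n))
v(f, S) = -f/3 + S*(3/10 + S/10) (v(f, S) = S/((2*5/(3 + S))) + f/(-3) = S/((10/(3 + S))) + f*(-1/3) = S*(3/10 + S/10) - f/3 = -f/3 + S*(3/10 + S/10))
v(-7, -1)*D(-7, -4) - 47 = (-1/3*(-7) + (1/10)*(-1)*(3 - 1))*(2*(-7)) - 47 = (7/3 + (1/10)*(-1)*2)*(-14) - 47 = (7/3 - 1/5)*(-14) - 47 = (32/15)*(-14) - 47 = -448/15 - 47 = -1153/15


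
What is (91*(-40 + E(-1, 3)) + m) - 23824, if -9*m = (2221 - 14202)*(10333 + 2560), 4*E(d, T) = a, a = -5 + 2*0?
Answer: 616891333/36 ≈ 1.7136e+7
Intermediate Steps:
a = -5 (a = -5 + 0 = -5)
E(d, T) = -5/4 (E(d, T) = (¼)*(-5) = -5/4)
m = 154471033/9 (m = -(2221 - 14202)*(10333 + 2560)/9 = -(-11981)*12893/9 = -⅑*(-154471033) = 154471033/9 ≈ 1.7163e+7)
(91*(-40 + E(-1, 3)) + m) - 23824 = (91*(-40 - 5/4) + 154471033/9) - 23824 = (91*(-165/4) + 154471033/9) - 23824 = (-15015/4 + 154471033/9) - 23824 = 617748997/36 - 23824 = 616891333/36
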